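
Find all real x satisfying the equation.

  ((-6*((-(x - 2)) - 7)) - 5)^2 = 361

Step 1. [((-6*((-(x - 2)) - 7)) - 5)^2 = 361] 361 ≥ 0, LHS is (·)² — take ±√. So sqrt: (-6*((-(x - 2)) - 7)) - 5 = 19 or -19.
Step 2. [(-6*((-(x - 2)) - 7)) - 5 = 19 or -19] 5 comes off first (add 5), so sub: -6*((-(x - 2)) - 7) = 24 or -14.
Step 3. [-6*((-(x - 2)) - 7) = 24 or -14] LHS = -6·(…); ÷-6 both sides. So div: (-(x - 2)) - 7 = -4 or 7/3.
Step 4. [(-(x - 2)) - 7 = -4 or 7/3] -7 is outermost — add 7 both sides, so sub: -(x - 2) = 3 or 28/3.
Step 5. [-(x - 2) = 3 or 28/3] leading − — multiply by −1 ⇒ neg: x - 2 = -3 or -28/3.
Step 6. [x - 2 = -3 or -28/3] the outer -2 inverts by adding 2, so sub: x = -1 or -22/3.

Answer: x ∈ {-22/3, -1}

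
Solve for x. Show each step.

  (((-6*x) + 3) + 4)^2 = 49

Step 1. [(((-6*x) + 3) + 4)^2 = 49] LHS squared, RHS 49 ≥ 0: apply √ (±), so sqrt: ((-6*x) + 3) + 4 = 7 or -7.
Step 2. [((-6*x) + 3) + 4 = 7 or -7] 4 comes off first (subtract 4), so sub: (-6*x) + 3 = 3 or -11.
Step 3. [(-6*x) + 3 = 3 or -11] subtract 3: x sits inside (… + 3) ⇒ sub: -6*x = 0 or -14.
Step 4. [-6*x = 0 or -14] -6·(inner) — divide through by -6, so div: x = 0 or 7/3.

Answer: x ∈ {0, 7/3}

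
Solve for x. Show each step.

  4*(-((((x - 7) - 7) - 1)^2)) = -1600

Step 1. [4*(-((((x - 7) - 7) - 1)^2)) = -1600] divide by the outer 4, so div: -((((x - 7) - 7) - 1)^2) = -400.
Step 2. [-((((x - 7) - 7) - 1)^2) = -400] leading − — multiply by −1 ⇒ neg: (((x - 7) - 7) - 1)^2 = 400.
Step 3. [(((x - 7) - 7) - 1)^2 = 400] √ both sides: 400 ≥ 0 gives two branches ⇒ sqrt: ((x - 7) - 7) - 1 = 20 or -20.
Step 4. [((x - 7) - 7) - 1 = 20 or -20] the outer -1 inverts by adding 1 ⇒ sub: (x - 7) - 7 = 21 or -19.
Step 5. [(x - 7) - 7 = 21 or -19] the outer -7 inverts by adding 7. So sub: x - 7 = 28 or -12.
Step 6. [x - 7 = 28 or -12] -7 is outermost — add 7 both sides, so sub: x = 35 or -5.

Answer: x ∈ {-5, 35}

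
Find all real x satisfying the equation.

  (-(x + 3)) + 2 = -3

Step 1. [(-(x + 3)) + 2 = -3] 2 comes off first (subtract 2), so sub: -(x + 3) = -5.
Step 2. [-(x + 3) = -5] leading − — multiply by −1 ⇒ neg: x + 3 = 5.
Step 3. [x + 3 = 5] +3 is outermost — subtract 3 both sides, so sub: x = 2.

Answer: x ∈ {2}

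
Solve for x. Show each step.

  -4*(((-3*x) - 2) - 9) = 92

Step 1. [-4*(((-3*x) - 2) - 9) = 92] -4·(inner) — divide through by -4. So div: ((-3*x) - 2) - 9 = -23.
Step 2. [((-3*x) - 2) - 9 = -23] add 9: x sits inside (… - 9), so sub: (-3*x) - 2 = -14.
Step 3. [(-3*x) - 2 = -14] the outer -2 inverts by adding 2, so sub: -3*x = -12.
Step 4. [-3*x = -12] -3·(inner) — divide through by -3 ⇒ div: x = 4.

Answer: x ∈ {4}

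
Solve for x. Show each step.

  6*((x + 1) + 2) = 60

Step 1. [6*((x + 1) + 2) = 60] divide by the outer 6. So div: (x + 1) + 2 = 10.
Step 2. [(x + 1) + 2 = 10] the outer +2 inverts by subtracting 2 ⇒ sub: x + 1 = 8.
Step 3. [x + 1 = 8] 1 comes off first (subtract 1), so sub: x = 7.

Answer: x ∈ {7}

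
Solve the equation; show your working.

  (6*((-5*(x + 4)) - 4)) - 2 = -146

Step 1. [(6*((-5*(x + 4)) - 4)) - 2 = -146] add 2: x sits inside (… - 2), so sub: 6*((-5*(x + 4)) - 4) = -144.
Step 2. [6*((-5*(x + 4)) - 4) = -144] divide by the outer 6, so div: (-5*(x + 4)) - 4 = -24.
Step 3. [(-5*(x + 4)) - 4 = -24] add 4: x sits inside (… - 4). So sub: -5*(x + 4) = -20.
Step 4. [-5*(x + 4) = -20] -5 out front; divide by -5. So div: x + 4 = 4.
Step 5. [x + 4 = 4] 4 comes off first (subtract 4), so sub: x = 0.

Answer: x ∈ {0}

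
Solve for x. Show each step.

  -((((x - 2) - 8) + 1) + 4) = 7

Step 1. [-((((x - 2) - 8) + 1) + 4) = 7] LHS negated; negate both sides ⇒ neg: (((x - 2) - 8) + 1) + 4 = -7.
Step 2. [(((x - 2) - 8) + 1) + 4 = -7] the outer +4 inverts by subtracting 4, so sub: ((x - 2) - 8) + 1 = -11.
Step 3. [((x - 2) - 8) + 1 = -11] the outer +1 inverts by subtracting 1. So sub: (x - 2) - 8 = -12.
Step 4. [(x - 2) - 8 = -12] add 8: x sits inside (… - 8). So sub: x - 2 = -4.
Step 5. [x - 2 = -4] -2 is outermost — add 2 both sides. So sub: x = -2.

Answer: x ∈ {-2}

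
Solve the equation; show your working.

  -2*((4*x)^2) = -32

Step 1. [-2*((4*x)^2) = -32] -2 out front; divide by -2, so div: (4*x)^2 = 16.
Step 2. [(4*x)^2 = 16] 16 ≥ 0, LHS is (·)² — take ±√ ⇒ sqrt: 4*x = 4 or -4.
Step 3. [4*x = 4 or -4] 4·(inner) — divide through by 4. So div: x = 1 or -1.

Answer: x ∈ {-1, 1}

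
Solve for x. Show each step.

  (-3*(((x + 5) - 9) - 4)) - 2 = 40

Step 1. [(-3*(((x + 5) - 9) - 4)) - 2 = 40] 2 comes off first (add 2) ⇒ sub: -3*(((x + 5) - 9) - 4) = 42.
Step 2. [-3*(((x + 5) - 9) - 4) = 42] -3 out front; divide by -3. So div: ((x + 5) - 9) - 4 = -14.
Step 3. [((x + 5) - 9) - 4 = -14] add 4: x sits inside (… - 4), so sub: (x + 5) - 9 = -10.
Step 4. [(x + 5) - 9 = -10] -9 is outermost — add 9 both sides. So sub: x + 5 = -1.
Step 5. [x + 5 = -1] +5 is outermost — subtract 5 both sides, so sub: x = -6.

Answer: x ∈ {-6}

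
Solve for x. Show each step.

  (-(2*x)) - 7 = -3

Step 1. [(-(2*x)) - 7 = -3] 7 comes off first (add 7). So sub: -(2*x) = 4.
Step 2. [-(2*x) = 4] leading − — multiply by −1, so neg: 2*x = -4.
Step 3. [2*x = -4] 2 out front; divide by 2 ⇒ div: x = -2.

Answer: x ∈ {-2}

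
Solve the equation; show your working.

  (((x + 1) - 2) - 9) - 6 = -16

Step 1. [(((x + 1) - 2) - 9) - 6 = -16] the outer -6 inverts by adding 6, so sub: ((x + 1) - 2) - 9 = -10.
Step 2. [((x + 1) - 2) - 9 = -10] the outer -9 inverts by adding 9 ⇒ sub: (x + 1) - 2 = -1.
Step 3. [(x + 1) - 2 = -1] peel the -2: add 2 from each side, so sub: x + 1 = 1.
Step 4. [x + 1 = 1] 1 comes off first (subtract 1). So sub: x = 0.

Answer: x ∈ {0}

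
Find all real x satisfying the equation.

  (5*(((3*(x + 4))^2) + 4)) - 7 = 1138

Step 1. [(5*(((3*(x + 4))^2) + 4)) - 7 = 1138] add 7: x sits inside (… - 7). So sub: 5*(((3*(x + 4))^2) + 4) = 1145.
Step 2. [5*(((3*(x + 4))^2) + 4) = 1145] LHS = 5·(…); ÷5 both sides, so div: ((3*(x + 4))^2) + 4 = 229.
Step 3. [((3*(x + 4))^2) + 4 = 229] peel the +4: subtract 4 from each side ⇒ sub: (3*(x + 4))^2 = 225.
Step 4. [(3*(x + 4))^2 = 225] 225 ≥ 0, LHS is (·)² — take ±√. So sqrt: 3*(x + 4) = 15 or -15.
Step 5. [3*(x + 4) = 15 or -15] LHS = 3·(…); ÷3 both sides ⇒ div: x + 4 = 5 or -5.
Step 6. [x + 4 = 5 or -5] the outer +4 inverts by subtracting 4 ⇒ sub: x = 1 or -9.

Answer: x ∈ {-9, 1}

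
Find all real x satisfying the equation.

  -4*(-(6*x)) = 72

Step 1. [-4*(-(6*x)) = 72] divide by the outer -4 ⇒ div: -(6*x) = -18.
Step 2. [-(6*x) = -18] leading − — multiply by −1, so neg: 6*x = 18.
Step 3. [6*x = 18] 6 out front; divide by 6 ⇒ div: x = 3.

Answer: x ∈ {3}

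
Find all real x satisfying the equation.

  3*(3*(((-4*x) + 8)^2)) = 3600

Step 1. [3*(3*(((-4*x) + 8)^2)) = 3600] 3 out front; divide by 3, so div: 3*(((-4*x) + 8)^2) = 1200.
Step 2. [3*(((-4*x) + 8)^2) = 1200] 3·(inner) — divide through by 3, so div: ((-4*x) + 8)^2 = 400.
Step 3. [((-4*x) + 8)^2 = 400] 400 ≥ 0, LHS is (·)² — take ±√. So sqrt: (-4*x) + 8 = 20 or -20.
Step 4. [(-4*x) + 8 = 20 or -20] common factor -4 (LHS and 20 or -20) — divide through, so factor: x - 2 = -5 or 5.
Step 5. [x - 2 = -5 or 5] 2 comes off first (add 2) ⇒ sub: x = -3 or 7.

Answer: x ∈ {-3, 7}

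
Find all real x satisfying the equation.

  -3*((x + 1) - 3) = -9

Step 1. [-3*((x + 1) - 3) = -9] divide by the outer -3, so div: (x + 1) - 3 = 3.
Step 2. [(x + 1) - 3 = 3] peel the -3: add 3 from each side ⇒ sub: x + 1 = 6.
Step 3. [x + 1 = 6] the outer +1 inverts by subtracting 1, so sub: x = 5.

Answer: x ∈ {5}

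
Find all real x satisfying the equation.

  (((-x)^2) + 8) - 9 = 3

Step 1. [(((-x)^2) + 8) - 9 = 3] add 9: x sits inside (… - 9), so sub: ((-x)^2) + 8 = 12.
Step 2. [((-x)^2) + 8 = 12] subtract 8: x sits inside (… + 8). So sub: (-x)^2 = 4.
Step 3. [(-x)^2 = 4] √ both sides: 4 ≥ 0 gives two branches ⇒ sqrt: -x = 2 or -2.
Step 4. [-x = 2 or -2] LHS negated; negate both sides, so neg: x = -2 or 2.

Answer: x ∈ {-2, 2}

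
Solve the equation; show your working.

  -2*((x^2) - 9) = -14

Step 1. [-2*((x^2) - 9) = -14] divide by the outer -2. So div: (x^2) - 9 = 7.
Step 2. [(x^2) - 9 = 7] add 9: x sits inside (… - 9). So sub: x^2 = 16.
Step 3. [x^2 = 16] √ both sides: 16 ≥ 0 gives two branches. So sqrt: x = 4 or -4.

Answer: x ∈ {-4, 4}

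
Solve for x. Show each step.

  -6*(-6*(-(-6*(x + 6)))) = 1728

Step 1. [-6*(-6*(-(-6*(x + 6)))) = 1728] divide by the outer -6. So div: -6*(-(-6*(x + 6))) = -288.
Step 2. [-6*(-(-6*(x + 6))) = -288] -6 out front; divide by -6, so div: -(-6*(x + 6)) = 48.
Step 3. [-(-6*(x + 6)) = 48] leading − — multiply by −1 ⇒ neg: -6*(x + 6) = -48.
Step 4. [-6*(x + 6) = -48] divide by the outer -6 ⇒ div: x + 6 = 8.
Step 5. [x + 6 = 8] subtract 6: x sits inside (… + 6) ⇒ sub: x = 2.

Answer: x ∈ {2}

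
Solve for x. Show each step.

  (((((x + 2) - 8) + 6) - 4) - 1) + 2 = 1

Step 1. [(((((x + 2) - 8) + 6) - 4) - 1) + 2 = 1] subtract 2: x sits inside (… + 2) ⇒ sub: ((((x + 2) - 8) + 6) - 4) - 1 = -1.
Step 2. [((((x + 2) - 8) + 6) - 4) - 1 = -1] 1 comes off first (add 1) ⇒ sub: (((x + 2) - 8) + 6) - 4 = 0.
Step 3. [(((x + 2) - 8) + 6) - 4 = 0] 4 comes off first (add 4). So sub: ((x + 2) - 8) + 6 = 4.
Step 4. [((x + 2) - 8) + 6 = 4] subtract 6: x sits inside (… + 6), so sub: (x + 2) - 8 = -2.
Step 5. [(x + 2) - 8 = -2] add 8: x sits inside (… - 8) ⇒ sub: x + 2 = 6.
Step 6. [x + 2 = 6] 2 comes off first (subtract 2), so sub: x = 4.

Answer: x ∈ {4}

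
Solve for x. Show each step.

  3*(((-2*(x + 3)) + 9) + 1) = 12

Step 1. [3*(((-2*(x + 3)) + 9) + 1) = 12] 3 out front; divide by 3 ⇒ div: ((-2*(x + 3)) + 9) + 1 = 4.
Step 2. [((-2*(x + 3)) + 9) + 1 = 4] +1 is outermost — subtract 1 both sides ⇒ sub: (-2*(x + 3)) + 9 = 3.
Step 3. [(-2*(x + 3)) + 9 = 3] +9 is outermost — subtract 9 both sides, so sub: -2*(x + 3) = -6.
Step 4. [-2*(x + 3) = -6] -2 out front; divide by -2 ⇒ div: x + 3 = 3.
Step 5. [x + 3 = 3] subtract 3: x sits inside (… + 3). So sub: x = 0.

Answer: x ∈ {0}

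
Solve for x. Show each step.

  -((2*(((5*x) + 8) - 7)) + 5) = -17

Step 1. [-((2*(((5*x) + 8) - 7)) + 5) = -17] LHS negated; negate both sides, so neg: (2*(((5*x) + 8) - 7)) + 5 = 17.
Step 2. [(2*(((5*x) + 8) - 7)) + 5 = 17] subtract 5: x sits inside (… + 5). So sub: 2*(((5*x) + 8) - 7) = 12.
Step 3. [2*(((5*x) + 8) - 7) = 12] LHS = 2·(…); ÷2 both sides ⇒ div: ((5*x) + 8) - 7 = 6.
Step 4. [((5*x) + 8) - 7 = 6] peel the -7: add 7 from each side, so sub: (5*x) + 8 = 13.
Step 5. [(5*x) + 8 = 13] 8 comes off first (subtract 8), so sub: 5*x = 5.
Step 6. [5*x = 5] divide by the outer 5, so div: x = 1.

Answer: x ∈ {1}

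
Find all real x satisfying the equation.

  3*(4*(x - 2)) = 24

Step 1. [3*(4*(x - 2)) = 24] LHS = 3·(…); ÷3 both sides, so div: 4*(x - 2) = 8.
Step 2. [4*(x - 2) = 8] leading coefficient 4: divide by 4. So div: x - 2 = 2.
Step 3. [x - 2 = 2] -2 is outermost — add 2 both sides. So sub: x = 4.

Answer: x ∈ {4}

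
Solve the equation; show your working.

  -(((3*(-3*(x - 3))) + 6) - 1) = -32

Step 1. [-(((3*(-3*(x - 3))) + 6) - 1) = -32] leading − — multiply by −1. So neg: ((3*(-3*(x - 3))) + 6) - 1 = 32.
Step 2. [((3*(-3*(x - 3))) + 6) - 1 = 32] 1 comes off first (add 1), so sub: (3*(-3*(x - 3))) + 6 = 33.
Step 3. [(3*(-3*(x - 3))) + 6 = 33] peel the +6: subtract 6 from each side, so sub: 3*(-3*(x - 3)) = 27.
Step 4. [3*(-3*(x - 3)) = 27] leading coefficient 3: divide by 3, so div: -3*(x - 3) = 9.
Step 5. [-3*(x - 3) = 9] -3 out front; divide by -3, so div: x - 3 = -3.
Step 6. [x - 3 = -3] peel the -3: add 3 from each side, so sub: x = 0.

Answer: x ∈ {0}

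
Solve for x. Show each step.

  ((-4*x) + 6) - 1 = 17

Step 1. [((-4*x) + 6) - 1 = 17] the outer -1 inverts by adding 1. So sub: (-4*x) + 6 = 18.
Step 2. [(-4*x) + 6 = 18] the outer +6 inverts by subtracting 6 ⇒ sub: -4*x = 12.
Step 3. [-4*x = 12] -4 out front; divide by -4, so div: x = -3.

Answer: x ∈ {-3}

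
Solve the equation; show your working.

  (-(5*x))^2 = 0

Step 1. [(-(5*x))^2 = 0] √ both sides: 0 ≥ 0 gives two branches ⇒ sqrt: -(5*x) = 0.
Step 2. [-(5*x) = 0] flip signs both sides, so neg: 5*x = 0.
Step 3. [5*x = 0] 5·(inner) — divide through by 5. So div: x = 0.

Answer: x ∈ {0}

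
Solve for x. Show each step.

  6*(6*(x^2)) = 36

Step 1. [6*(6*(x^2)) = 36] 6·(inner) — divide through by 6, so div: 6*(x^2) = 6.
Step 2. [6*(x^2) = 6] divide by the outer 6, so div: x^2 = 1.
Step 3. [x^2 = 1] √ both sides: 1 ≥ 0 gives two branches. So sqrt: x = 1 or -1.

Answer: x ∈ {-1, 1}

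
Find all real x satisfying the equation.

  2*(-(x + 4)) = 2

Step 1. [2*(-(x + 4)) = 2] leading coefficient 2: divide by 2 ⇒ div: -(x + 4) = 1.
Step 2. [-(x + 4) = 1] leading − — multiply by −1. So neg: x + 4 = -1.
Step 3. [x + 4 = -1] subtract 4: x sits inside (… + 4). So sub: x = -5.

Answer: x ∈ {-5}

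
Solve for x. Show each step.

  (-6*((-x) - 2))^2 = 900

Step 1. [(-6*((-x) - 2))^2 = 900] LHS squared, RHS 900 ≥ 0: apply √ (±) ⇒ sqrt: -6*((-x) - 2) = 30 or -30.
Step 2. [-6*((-x) - 2) = 30 or -30] leading coefficient -6: divide by -6, so div: (-x) - 2 = -5 or 5.
Step 3. [(-x) - 2 = -5 or 5] add 2: x sits inside (… - 2) ⇒ sub: -x = -3 or 7.
Step 4. [-x = -3 or 7] leading − — multiply by −1 ⇒ neg: x = 3 or -7.

Answer: x ∈ {-7, 3}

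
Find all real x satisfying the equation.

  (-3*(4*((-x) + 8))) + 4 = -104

Step 1. [(-3*(4*((-x) + 8))) + 4 = -104] 4 comes off first (subtract 4). So sub: -3*(4*((-x) + 8)) = -108.
Step 2. [-3*(4*((-x) + 8)) = -108] -3 out front; divide by -3. So div: 4*((-x) + 8) = 36.
Step 3. [4*((-x) + 8) = 36] leading coefficient 4: divide by 4, so div: (-x) + 8 = 9.
Step 4. [(-x) + 8 = 9] subtract 8: x sits inside (… + 8) ⇒ sub: -x = 1.
Step 5. [-x = 1] flip signs both sides, so neg: x = -1.

Answer: x ∈ {-1}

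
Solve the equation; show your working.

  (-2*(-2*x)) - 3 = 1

Step 1. [(-2*(-2*x)) - 3 = 1] add 3: x sits inside (… - 3). So sub: -2*(-2*x) = 4.
Step 2. [-2*(-2*x) = 4] LHS = -2·(…); ÷-2 both sides ⇒ div: -2*x = -2.
Step 3. [-2*x = -2] divide by the outer -2 ⇒ div: x = 1.

Answer: x ∈ {1}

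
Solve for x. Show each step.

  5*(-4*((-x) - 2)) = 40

Step 1. [5*(-4*((-x) - 2)) = 40] divide by the outer 5 ⇒ div: -4*((-x) - 2) = 8.
Step 2. [-4*((-x) - 2) = 8] LHS = -4·(…); ÷-4 both sides. So div: (-x) - 2 = -2.
Step 3. [(-x) - 2 = -2] 2 comes off first (add 2) ⇒ sub: -x = 0.
Step 4. [-x = 0] leading − — multiply by −1. So neg: x = 0.

Answer: x ∈ {0}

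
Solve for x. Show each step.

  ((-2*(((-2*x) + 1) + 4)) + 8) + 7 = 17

Step 1. [((-2*(((-2*x) + 1) + 4)) + 8) + 7 = 17] subtract 7: x sits inside (… + 7), so sub: (-2*(((-2*x) + 1) + 4)) + 8 = 10.
Step 2. [(-2*(((-2*x) + 1) + 4)) + 8 = 10] common factor -2 (LHS and 10) — divide through. So factor: (((-2*x) + 1) + 4) - 4 = -5.
Step 3. [(((-2*x) + 1) + 4) - 4 = -5] add 4: x sits inside (… - 4) ⇒ sub: ((-2*x) + 1) + 4 = -1.
Step 4. [((-2*x) + 1) + 4 = -1] 4 comes off first (subtract 4) ⇒ sub: (-2*x) + 1 = -5.
Step 5. [(-2*x) + 1 = -5] the outer +1 inverts by subtracting 1, so sub: -2*x = -6.
Step 6. [-2*x = -6] -2 out front; divide by -2 ⇒ div: x = 3.

Answer: x ∈ {3}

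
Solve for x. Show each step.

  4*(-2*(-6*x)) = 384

Step 1. [4*(-2*(-6*x)) = 384] LHS = 4·(…); ÷4 both sides. So div: -2*(-6*x) = 96.
Step 2. [-2*(-6*x) = 96] LHS = -2·(…); ÷-2 both sides. So div: -6*x = -48.
Step 3. [-6*x = -48] leading coefficient -6: divide by -6, so div: x = 8.

Answer: x ∈ {8}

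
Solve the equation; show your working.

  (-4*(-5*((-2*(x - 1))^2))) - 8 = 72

Step 1. [(-4*(-5*((-2*(x - 1))^2))) - 8 = 72] 8 comes off first (add 8), so sub: -4*(-5*((-2*(x - 1))^2)) = 80.
Step 2. [-4*(-5*((-2*(x - 1))^2)) = 80] -4·(inner) — divide through by -4, so div: -5*((-2*(x - 1))^2) = -20.
Step 3. [-5*((-2*(x - 1))^2) = -20] leading coefficient -5: divide by -5, so div: (-2*(x - 1))^2 = 4.
Step 4. [(-2*(x - 1))^2 = 4] √ both sides: 4 ≥ 0 gives two branches, so sqrt: -2*(x - 1) = 2 or -2.
Step 5. [-2*(x - 1) = 2 or -2] -2 out front; divide by -2. So div: x - 1 = -1 or 1.
Step 6. [x - 1 = -1 or 1] the outer -1 inverts by adding 1, so sub: x = 0 or 2.

Answer: x ∈ {0, 2}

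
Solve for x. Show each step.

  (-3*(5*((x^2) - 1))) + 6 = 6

Step 1. [(-3*(5*((x^2) - 1))) + 6 = 6] common factor -3 (LHS and 6) — divide through. So factor: (5*((x^2) - 1)) - 2 = -2.
Step 2. [(5*((x^2) - 1)) - 2 = -2] 2 comes off first (add 2) ⇒ sub: 5*((x^2) - 1) = 0.
Step 3. [5*((x^2) - 1) = 0] leading coefficient 5: divide by 5, so div: (x^2) - 1 = 0.
Step 4. [(x^2) - 1 = 0] 1 comes off first (add 1) ⇒ sub: x^2 = 1.
Step 5. [x^2 = 1] √ both sides: 1 ≥ 0 gives two branches. So sqrt: x = 1 or -1.

Answer: x ∈ {-1, 1}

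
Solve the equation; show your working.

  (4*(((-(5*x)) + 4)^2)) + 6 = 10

Step 1. [(4*(((-(5*x)) + 4)^2)) + 6 = 10] the outer +6 inverts by subtracting 6. So sub: 4*(((-(5*x)) + 4)^2) = 4.
Step 2. [4*(((-(5*x)) + 4)^2) = 4] 4 out front; divide by 4 ⇒ div: ((-(5*x)) + 4)^2 = 1.
Step 3. [((-(5*x)) + 4)^2 = 1] LHS squared, RHS 1 ≥ 0: apply √ (±), so sqrt: (-(5*x)) + 4 = 1 or -1.
Step 4. [(-(5*x)) + 4 = 1 or -1] 4 comes off first (subtract 4). So sub: -(5*x) = -3 or -5.
Step 5. [-(5*x) = -3 or -5] LHS negated; negate both sides ⇒ neg: 5*x = 3 or 5.
Step 6. [5*x = 3 or 5] LHS = 5·(…); ÷5 both sides ⇒ div: x = 3/5 or 1.

Answer: x ∈ {3/5, 1}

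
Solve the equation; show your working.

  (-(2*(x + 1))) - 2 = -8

Step 1. [(-(2*(x + 1))) - 2 = -8] add 2: x sits inside (… - 2), so sub: -(2*(x + 1)) = -6.
Step 2. [-(2*(x + 1)) = -6] LHS negated; negate both sides, so neg: 2*(x + 1) = 6.
Step 3. [2*(x + 1) = 6] divide by the outer 2, so div: x + 1 = 3.
Step 4. [x + 1 = 3] peel the +1: subtract 1 from each side ⇒ sub: x = 2.

Answer: x ∈ {2}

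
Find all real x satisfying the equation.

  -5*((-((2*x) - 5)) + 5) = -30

Step 1. [-5*((-((2*x) - 5)) + 5) = -30] -5 out front; divide by -5, so div: (-((2*x) - 5)) + 5 = 6.
Step 2. [(-((2*x) - 5)) + 5 = 6] the outer +5 inverts by subtracting 5 ⇒ sub: -((2*x) - 5) = 1.
Step 3. [-((2*x) - 5) = 1] leading − — multiply by −1 ⇒ neg: (2*x) - 5 = -1.
Step 4. [(2*x) - 5 = -1] peel the -5: add 5 from each side, so sub: 2*x = 4.
Step 5. [2*x = 4] 2·(inner) — divide through by 2. So div: x = 2.

Answer: x ∈ {2}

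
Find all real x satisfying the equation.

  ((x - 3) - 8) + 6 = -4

Step 1. [((x - 3) - 8) + 6 = -4] 6 comes off first (subtract 6). So sub: (x - 3) - 8 = -10.
Step 2. [(x - 3) - 8 = -10] -8 is outermost — add 8 both sides. So sub: x - 3 = -2.
Step 3. [x - 3 = -2] the outer -3 inverts by adding 3, so sub: x = 1.

Answer: x ∈ {1}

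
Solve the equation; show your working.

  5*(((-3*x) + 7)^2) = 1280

Step 1. [5*(((-3*x) + 7)^2) = 1280] 5·(inner) — divide through by 5 ⇒ div: ((-3*x) + 7)^2 = 256.
Step 2. [((-3*x) + 7)^2 = 256] √ both sides: 256 ≥ 0 gives two branches ⇒ sqrt: (-3*x) + 7 = 16 or -16.
Step 3. [(-3*x) + 7 = 16 or -16] subtract 7: x sits inside (… + 7) ⇒ sub: -3*x = 9 or -23.
Step 4. [-3*x = 9 or -23] -3 out front; divide by -3. So div: x = -3 or 23/3.

Answer: x ∈ {-3, 23/3}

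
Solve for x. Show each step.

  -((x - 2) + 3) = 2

Step 1. [-((x - 2) + 3) = 2] leading − — multiply by −1 ⇒ neg: (x - 2) + 3 = -2.
Step 2. [(x - 2) + 3 = -2] 3 comes off first (subtract 3). So sub: x - 2 = -5.
Step 3. [x - 2 = -5] -2 is outermost — add 2 both sides. So sub: x = -3.

Answer: x ∈ {-3}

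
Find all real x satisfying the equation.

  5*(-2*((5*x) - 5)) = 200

Step 1. [5*(-2*((5*x) - 5)) = 200] leading coefficient 5: divide by 5 ⇒ div: -2*((5*x) - 5) = 40.
Step 2. [-2*((5*x) - 5) = 40] LHS = -2·(…); ÷-2 both sides. So div: (5*x) - 5 = -20.
Step 3. [(5*x) - 5 = -20] the outer -5 inverts by adding 5, so sub: 5*x = -15.
Step 4. [5*x = -15] 5·(inner) — divide through by 5 ⇒ div: x = -3.

Answer: x ∈ {-3}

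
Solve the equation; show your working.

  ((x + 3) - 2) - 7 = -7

Step 1. [((x + 3) - 2) - 7 = -7] add 7: x sits inside (… - 7), so sub: (x + 3) - 2 = 0.
Step 2. [(x + 3) - 2 = 0] the outer -2 inverts by adding 2. So sub: x + 3 = 2.
Step 3. [x + 3 = 2] 3 comes off first (subtract 3). So sub: x = -1.

Answer: x ∈ {-1}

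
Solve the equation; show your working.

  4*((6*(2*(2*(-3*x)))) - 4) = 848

Step 1. [4*((6*(2*(2*(-3*x)))) - 4) = 848] LHS = 4·(…); ÷4 both sides ⇒ div: (6*(2*(2*(-3*x)))) - 4 = 212.
Step 2. [(6*(2*(2*(-3*x)))) - 4 = 212] the outer -4 inverts by adding 4. So sub: 6*(2*(2*(-3*x))) = 216.
Step 3. [6*(2*(2*(-3*x))) = 216] 6·(inner) — divide through by 6 ⇒ div: 2*(2*(-3*x)) = 36.
Step 4. [2*(2*(-3*x)) = 36] 2 out front; divide by 2. So div: 2*(-3*x) = 18.
Step 5. [2*(-3*x) = 18] LHS = 2·(…); ÷2 both sides. So div: -3*x = 9.
Step 6. [-3*x = 9] LHS = -3·(…); ÷-3 both sides, so div: x = -3.

Answer: x ∈ {-3}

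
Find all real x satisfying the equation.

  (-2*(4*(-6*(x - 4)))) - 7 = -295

Step 1. [(-2*(4*(-6*(x - 4)))) - 7 = -295] 7 comes off first (add 7). So sub: -2*(4*(-6*(x - 4))) = -288.
Step 2. [-2*(4*(-6*(x - 4))) = -288] divide by the outer -2 ⇒ div: 4*(-6*(x - 4)) = 144.
Step 3. [4*(-6*(x - 4)) = 144] 4 out front; divide by 4. So div: -6*(x - 4) = 36.
Step 4. [-6*(x - 4) = 36] leading coefficient -6: divide by -6. So div: x - 4 = -6.
Step 5. [x - 4 = -6] -4 is outermost — add 4 both sides. So sub: x = -2.

Answer: x ∈ {-2}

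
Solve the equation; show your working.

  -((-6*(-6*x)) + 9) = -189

Step 1. [-((-6*(-6*x)) + 9) = -189] LHS negated; negate both sides, so neg: (-6*(-6*x)) + 9 = 189.
Step 2. [(-6*(-6*x)) + 9 = 189] peel the +9: subtract 9 from each side ⇒ sub: -6*(-6*x) = 180.
Step 3. [-6*(-6*x) = 180] -6·(inner) — divide through by -6 ⇒ div: -6*x = -30.
Step 4. [-6*x = -30] leading coefficient -6: divide by -6, so div: x = 5.

Answer: x ∈ {5}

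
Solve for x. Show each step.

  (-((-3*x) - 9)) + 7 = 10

Step 1. [(-((-3*x) - 9)) + 7 = 10] 7 comes off first (subtract 7), so sub: -((-3*x) - 9) = 3.
Step 2. [-((-3*x) - 9) = 3] LHS negated; negate both sides. So neg: (-3*x) - 9 = -3.
Step 3. [(-3*x) - 9 = -3] peel the -9: add 9 from each side. So sub: -3*x = 6.
Step 4. [-3*x = 6] divide by the outer -3, so div: x = -2.

Answer: x ∈ {-2}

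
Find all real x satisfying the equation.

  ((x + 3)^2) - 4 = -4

Step 1. [((x + 3)^2) - 4 = -4] the outer -4 inverts by adding 4, so sub: (x + 3)^2 = 0.
Step 2. [(x + 3)^2 = 0] 0 ≥ 0, LHS is (·)² — take ±√. So sqrt: x + 3 = 0.
Step 3. [x + 3 = 0] subtract 3: x sits inside (… + 3), so sub: x = -3.

Answer: x ∈ {-3}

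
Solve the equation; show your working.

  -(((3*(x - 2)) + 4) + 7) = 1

Step 1. [-(((3*(x - 2)) + 4) + 7) = 1] flip signs both sides ⇒ neg: ((3*(x - 2)) + 4) + 7 = -1.
Step 2. [((3*(x - 2)) + 4) + 7 = -1] +7 is outermost — subtract 7 both sides, so sub: (3*(x - 2)) + 4 = -8.
Step 3. [(3*(x - 2)) + 4 = -8] 4 comes off first (subtract 4) ⇒ sub: 3*(x - 2) = -12.
Step 4. [3*(x - 2) = -12] 3 out front; divide by 3 ⇒ div: x - 2 = -4.
Step 5. [x - 2 = -4] -2 is outermost — add 2 both sides. So sub: x = -2.

Answer: x ∈ {-2}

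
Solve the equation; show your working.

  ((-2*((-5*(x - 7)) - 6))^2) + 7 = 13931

Step 1. [((-2*((-5*(x - 7)) - 6))^2) + 7 = 13931] subtract 7: x sits inside (… + 7). So sub: (-2*((-5*(x - 7)) - 6))^2 = 13924.
Step 2. [(-2*((-5*(x - 7)) - 6))^2 = 13924] LHS squared, RHS 13924 ≥ 0: apply √ (±), so sqrt: -2*((-5*(x - 7)) - 6) = 118 or -118.
Step 3. [-2*((-5*(x - 7)) - 6) = 118 or -118] -2 out front; divide by -2. So div: (-5*(x - 7)) - 6 = -59 or 59.
Step 4. [(-5*(x - 7)) - 6 = -59 or 59] -6 is outermost — add 6 both sides. So sub: -5*(x - 7) = -53 or 65.
Step 5. [-5*(x - 7) = -53 or 65] divide by the outer -5 ⇒ div: x - 7 = 53/5 or -13.
Step 6. [x - 7 = 53/5 or -13] add 7: x sits inside (… - 7) ⇒ sub: x = 88/5 or -6.

Answer: x ∈ {-6, 88/5}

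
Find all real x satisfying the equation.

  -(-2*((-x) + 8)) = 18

Step 1. [-(-2*((-x) + 8)) = 18] leading − — multiply by −1, so neg: -2*((-x) + 8) = -18.
Step 2. [-2*((-x) + 8) = -18] divide by the outer -2 ⇒ div: (-x) + 8 = 9.
Step 3. [(-x) + 8 = 9] subtract 8: x sits inside (… + 8), so sub: -x = 1.
Step 4. [-x = 1] flip signs both sides, so neg: x = -1.

Answer: x ∈ {-1}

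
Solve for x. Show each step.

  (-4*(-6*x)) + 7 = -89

Step 1. [(-4*(-6*x)) + 7 = -89] 7 comes off first (subtract 7). So sub: -4*(-6*x) = -96.
Step 2. [-4*(-6*x) = -96] LHS = -4·(…); ÷-4 both sides. So div: -6*x = 24.
Step 3. [-6*x = 24] -6 out front; divide by -6 ⇒ div: x = -4.

Answer: x ∈ {-4}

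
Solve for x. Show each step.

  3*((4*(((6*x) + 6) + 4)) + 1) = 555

Step 1. [3*((4*(((6*x) + 6) + 4)) + 1) = 555] 3·(inner) — divide through by 3, so div: (4*(((6*x) + 6) + 4)) + 1 = 185.
Step 2. [(4*(((6*x) + 6) + 4)) + 1 = 185] the outer +1 inverts by subtracting 1. So sub: 4*(((6*x) + 6) + 4) = 184.
Step 3. [4*(((6*x) + 6) + 4) = 184] leading coefficient 4: divide by 4 ⇒ div: ((6*x) + 6) + 4 = 46.
Step 4. [((6*x) + 6) + 4 = 46] 4 comes off first (subtract 4) ⇒ sub: (6*x) + 6 = 42.
Step 5. [(6*x) + 6 = 42] 6 | LHS and 6 | 42: pull 6 out. So factor: x + 1 = 7.
Step 6. [x + 1 = 7] +1 is outermost — subtract 1 both sides ⇒ sub: x = 6.

Answer: x ∈ {6}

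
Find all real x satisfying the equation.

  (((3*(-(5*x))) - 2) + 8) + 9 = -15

Step 1. [(((3*(-(5*x))) - 2) + 8) + 9 = -15] the outer +9 inverts by subtracting 9, so sub: ((3*(-(5*x))) - 2) + 8 = -24.
Step 2. [((3*(-(5*x))) - 2) + 8 = -24] peel the +8: subtract 8 from each side. So sub: (3*(-(5*x))) - 2 = -32.
Step 3. [(3*(-(5*x))) - 2 = -32] peel the -2: add 2 from each side. So sub: 3*(-(5*x)) = -30.
Step 4. [3*(-(5*x)) = -30] LHS = 3·(…); ÷3 both sides, so div: -(5*x) = -10.
Step 5. [-(5*x) = -10] flip signs both sides, so neg: 5*x = 10.
Step 6. [5*x = 10] 5·(inner) — divide through by 5, so div: x = 2.

Answer: x ∈ {2}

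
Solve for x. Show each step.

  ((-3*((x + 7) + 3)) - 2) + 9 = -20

Step 1. [((-3*((x + 7) + 3)) - 2) + 9 = -20] peel the +9: subtract 9 from each side. So sub: (-3*((x + 7) + 3)) - 2 = -29.
Step 2. [(-3*((x + 7) + 3)) - 2 = -29] 2 comes off first (add 2) ⇒ sub: -3*((x + 7) + 3) = -27.
Step 3. [-3*((x + 7) + 3) = -27] divide by the outer -3. So div: (x + 7) + 3 = 9.
Step 4. [(x + 7) + 3 = 9] +3 is outermost — subtract 3 both sides. So sub: x + 7 = 6.
Step 5. [x + 7 = 6] peel the +7: subtract 7 from each side ⇒ sub: x = -1.

Answer: x ∈ {-1}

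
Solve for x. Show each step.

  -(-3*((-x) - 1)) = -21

Step 1. [-(-3*((-x) - 1)) = -21] LHS negated; negate both sides ⇒ neg: -3*((-x) - 1) = 21.
Step 2. [-3*((-x) - 1) = 21] -3 out front; divide by -3. So div: (-x) - 1 = -7.
Step 3. [(-x) - 1 = -7] -1 is outermost — add 1 both sides. So sub: -x = -6.
Step 4. [-x = -6] LHS negated; negate both sides, so neg: x = 6.

Answer: x ∈ {6}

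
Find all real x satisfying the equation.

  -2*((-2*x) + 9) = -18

Step 1. [-2*((-2*x) + 9) = -18] -2 out front; divide by -2 ⇒ div: (-2*x) + 9 = 9.
Step 2. [(-2*x) + 9 = 9] peel the +9: subtract 9 from each side ⇒ sub: -2*x = 0.
Step 3. [-2*x = 0] -2 out front; divide by -2. So div: x = 0.

Answer: x ∈ {0}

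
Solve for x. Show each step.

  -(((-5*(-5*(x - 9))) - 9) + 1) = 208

Step 1. [-(((-5*(-5*(x - 9))) - 9) + 1) = 208] flip signs both sides. So neg: ((-5*(-5*(x - 9))) - 9) + 1 = -208.
Step 2. [((-5*(-5*(x - 9))) - 9) + 1 = -208] +1 is outermost — subtract 1 both sides. So sub: (-5*(-5*(x - 9))) - 9 = -209.
Step 3. [(-5*(-5*(x - 9))) - 9 = -209] -9 is outermost — add 9 both sides. So sub: -5*(-5*(x - 9)) = -200.
Step 4. [-5*(-5*(x - 9)) = -200] leading coefficient -5: divide by -5 ⇒ div: -5*(x - 9) = 40.
Step 5. [-5*(x - 9) = 40] divide by the outer -5 ⇒ div: x - 9 = -8.
Step 6. [x - 9 = -8] the outer -9 inverts by adding 9, so sub: x = 1.

Answer: x ∈ {1}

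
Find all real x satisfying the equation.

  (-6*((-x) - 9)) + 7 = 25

Step 1. [(-6*((-x) - 9)) + 7 = 25] 7 comes off first (subtract 7). So sub: -6*((-x) - 9) = 18.
Step 2. [-6*((-x) - 9) = 18] LHS = -6·(…); ÷-6 both sides. So div: (-x) - 9 = -3.
Step 3. [(-x) - 9 = -3] peel the -9: add 9 from each side, so sub: -x = 6.
Step 4. [-x = 6] LHS negated; negate both sides. So neg: x = -6.

Answer: x ∈ {-6}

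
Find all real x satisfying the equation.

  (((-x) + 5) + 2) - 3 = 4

Step 1. [(((-x) + 5) + 2) - 3 = 4] the outer -3 inverts by adding 3 ⇒ sub: ((-x) + 5) + 2 = 7.
Step 2. [((-x) + 5) + 2 = 7] peel the +2: subtract 2 from each side ⇒ sub: (-x) + 5 = 5.
Step 3. [(-x) + 5 = 5] peel the +5: subtract 5 from each side, so sub: -x = 0.
Step 4. [-x = 0] leading − — multiply by −1, so neg: x = 0.

Answer: x ∈ {0}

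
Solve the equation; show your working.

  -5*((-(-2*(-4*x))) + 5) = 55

Step 1. [-5*((-(-2*(-4*x))) + 5) = 55] divide by the outer -5, so div: (-(-2*(-4*x))) + 5 = -11.
Step 2. [(-(-2*(-4*x))) + 5 = -11] +5 is outermost — subtract 5 both sides. So sub: -(-2*(-4*x)) = -16.
Step 3. [-(-2*(-4*x)) = -16] leading − — multiply by −1 ⇒ neg: -2*(-4*x) = 16.
Step 4. [-2*(-4*x) = 16] -2 out front; divide by -2. So div: -4*x = -8.
Step 5. [-4*x = -8] leading coefficient -4: divide by -4. So div: x = 2.

Answer: x ∈ {2}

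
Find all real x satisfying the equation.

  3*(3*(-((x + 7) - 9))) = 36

Step 1. [3*(3*(-((x + 7) - 9))) = 36] leading coefficient 3: divide by 3, so div: 3*(-((x + 7) - 9)) = 12.
Step 2. [3*(-((x + 7) - 9)) = 12] 3 out front; divide by 3 ⇒ div: -((x + 7) - 9) = 4.
Step 3. [-((x + 7) - 9) = 4] LHS negated; negate both sides, so neg: (x + 7) - 9 = -4.
Step 4. [(x + 7) - 9 = -4] the outer -9 inverts by adding 9, so sub: x + 7 = 5.
Step 5. [x + 7 = 5] peel the +7: subtract 7 from each side ⇒ sub: x = -2.

Answer: x ∈ {-2}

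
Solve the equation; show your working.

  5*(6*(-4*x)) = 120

Step 1. [5*(6*(-4*x)) = 120] LHS = 5·(…); ÷5 both sides, so div: 6*(-4*x) = 24.
Step 2. [6*(-4*x) = 24] divide by the outer 6 ⇒ div: -4*x = 4.
Step 3. [-4*x = 4] divide by the outer -4, so div: x = -1.

Answer: x ∈ {-1}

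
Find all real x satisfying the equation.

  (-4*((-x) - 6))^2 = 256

Step 1. [(-4*((-x) - 6))^2 = 256] LHS squared, RHS 256 ≥ 0: apply √ (±). So sqrt: -4*((-x) - 6) = 16 or -16.
Step 2. [-4*((-x) - 6) = 16 or -16] -4 out front; divide by -4, so div: (-x) - 6 = -4 or 4.
Step 3. [(-x) - 6 = -4 or 4] peel the -6: add 6 from each side, so sub: -x = 2 or 10.
Step 4. [-x = 2 or 10] leading − — multiply by −1 ⇒ neg: x = -2 or -10.

Answer: x ∈ {-10, -2}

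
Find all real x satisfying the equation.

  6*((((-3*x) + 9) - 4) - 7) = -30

Step 1. [6*((((-3*x) + 9) - 4) - 7) = -30] leading coefficient 6: divide by 6, so div: (((-3*x) + 9) - 4) - 7 = -5.
Step 2. [(((-3*x) + 9) - 4) - 7 = -5] the outer -7 inverts by adding 7 ⇒ sub: ((-3*x) + 9) - 4 = 2.
Step 3. [((-3*x) + 9) - 4 = 2] add 4: x sits inside (… - 4), so sub: (-3*x) + 9 = 6.
Step 4. [(-3*x) + 9 = 6] 9 comes off first (subtract 9) ⇒ sub: -3*x = -3.
Step 5. [-3*x = -3] LHS = -3·(…); ÷-3 both sides ⇒ div: x = 1.

Answer: x ∈ {1}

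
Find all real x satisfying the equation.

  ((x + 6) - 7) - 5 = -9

Step 1. [((x + 6) - 7) - 5 = -9] the outer -5 inverts by adding 5, so sub: (x + 6) - 7 = -4.
Step 2. [(x + 6) - 7 = -4] peel the -7: add 7 from each side, so sub: x + 6 = 3.
Step 3. [x + 6 = 3] 6 comes off first (subtract 6) ⇒ sub: x = -3.

Answer: x ∈ {-3}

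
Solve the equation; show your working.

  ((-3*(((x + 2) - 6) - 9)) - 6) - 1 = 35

Step 1. [((-3*(((x + 2) - 6) - 9)) - 6) - 1 = 35] add 1: x sits inside (… - 1). So sub: (-3*(((x + 2) - 6) - 9)) - 6 = 36.
Step 2. [(-3*(((x + 2) - 6) - 9)) - 6 = 36] -6 is outermost — add 6 both sides, so sub: -3*(((x + 2) - 6) - 9) = 42.
Step 3. [-3*(((x + 2) - 6) - 9) = 42] LHS = -3·(…); ÷-3 both sides. So div: ((x + 2) - 6) - 9 = -14.
Step 4. [((x + 2) - 6) - 9 = -14] the outer -9 inverts by adding 9, so sub: (x + 2) - 6 = -5.
Step 5. [(x + 2) - 6 = -5] -6 is outermost — add 6 both sides. So sub: x + 2 = 1.
Step 6. [x + 2 = 1] +2 is outermost — subtract 2 both sides ⇒ sub: x = -1.

Answer: x ∈ {-1}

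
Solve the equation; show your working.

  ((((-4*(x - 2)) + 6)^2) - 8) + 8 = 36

Step 1. [((((-4*(x - 2)) + 6)^2) - 8) + 8 = 36] the outer +8 inverts by subtracting 8 ⇒ sub: (((-4*(x - 2)) + 6)^2) - 8 = 28.
Step 2. [(((-4*(x - 2)) + 6)^2) - 8 = 28] peel the -8: add 8 from each side ⇒ sub: ((-4*(x - 2)) + 6)^2 = 36.
Step 3. [((-4*(x - 2)) + 6)^2 = 36] √ both sides: 36 ≥ 0 gives two branches ⇒ sqrt: (-4*(x - 2)) + 6 = 6 or -6.
Step 4. [(-4*(x - 2)) + 6 = 6 or -6] the outer +6 inverts by subtracting 6, so sub: -4*(x - 2) = 0 or -12.
Step 5. [-4*(x - 2) = 0 or -12] leading coefficient -4: divide by -4. So div: x - 2 = 0 or 3.
Step 6. [x - 2 = 0 or 3] the outer -2 inverts by adding 2 ⇒ sub: x = 2 or 5.

Answer: x ∈ {2, 5}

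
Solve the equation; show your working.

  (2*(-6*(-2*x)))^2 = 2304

Step 1. [(2*(-6*(-2*x)))^2 = 2304] √ both sides: 2304 ≥ 0 gives two branches ⇒ sqrt: 2*(-6*(-2*x)) = 48 or -48.
Step 2. [2*(-6*(-2*x)) = 48 or -48] LHS = 2·(…); ÷2 both sides. So div: -6*(-2*x) = 24 or -24.
Step 3. [-6*(-2*x) = 24 or -24] divide by the outer -6. So div: -2*x = -4 or 4.
Step 4. [-2*x = -4 or 4] divide by the outer -2, so div: x = 2 or -2.

Answer: x ∈ {-2, 2}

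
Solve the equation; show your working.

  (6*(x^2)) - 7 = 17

Step 1. [(6*(x^2)) - 7 = 17] peel the -7: add 7 from each side. So sub: 6*(x^2) = 24.
Step 2. [6*(x^2) = 24] divide by the outer 6. So div: x^2 = 4.
Step 3. [x^2 = 4] √ both sides: 4 ≥ 0 gives two branches ⇒ sqrt: x = 2 or -2.

Answer: x ∈ {-2, 2}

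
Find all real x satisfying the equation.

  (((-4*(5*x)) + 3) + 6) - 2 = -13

Step 1. [(((-4*(5*x)) + 3) + 6) - 2 = -13] the outer -2 inverts by adding 2 ⇒ sub: ((-4*(5*x)) + 3) + 6 = -11.
Step 2. [((-4*(5*x)) + 3) + 6 = -11] +6 is outermost — subtract 6 both sides, so sub: (-4*(5*x)) + 3 = -17.
Step 3. [(-4*(5*x)) + 3 = -17] +3 is outermost — subtract 3 both sides, so sub: -4*(5*x) = -20.
Step 4. [-4*(5*x) = -20] LHS = -4·(…); ÷-4 both sides, so div: 5*x = 5.
Step 5. [5*x = 5] divide by the outer 5, so div: x = 1.

Answer: x ∈ {1}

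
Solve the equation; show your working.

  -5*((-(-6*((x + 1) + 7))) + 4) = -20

Step 1. [-5*((-(-6*((x + 1) + 7))) + 4) = -20] LHS = -5·(…); ÷-5 both sides ⇒ div: (-(-6*((x + 1) + 7))) + 4 = 4.
Step 2. [(-(-6*((x + 1) + 7))) + 4 = 4] the outer +4 inverts by subtracting 4, so sub: -(-6*((x + 1) + 7)) = 0.
Step 3. [-(-6*((x + 1) + 7)) = 0] LHS negated; negate both sides ⇒ neg: -6*((x + 1) + 7) = 0.
Step 4. [-6*((x + 1) + 7) = 0] LHS = -6·(…); ÷-6 both sides, so div: (x + 1) + 7 = 0.
Step 5. [(x + 1) + 7 = 0] +7 is outermost — subtract 7 both sides, so sub: x + 1 = -7.
Step 6. [x + 1 = -7] +1 is outermost — subtract 1 both sides, so sub: x = -8.

Answer: x ∈ {-8}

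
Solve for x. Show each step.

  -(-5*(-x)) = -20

Step 1. [-(-5*(-x)) = -20] flip signs both sides, so neg: -5*(-x) = 20.
Step 2. [-5*(-x) = 20] -5·(inner) — divide through by -5, so div: -x = -4.
Step 3. [-x = -4] flip signs both sides. So neg: x = 4.

Answer: x ∈ {4}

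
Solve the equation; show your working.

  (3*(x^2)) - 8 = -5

Step 1. [(3*(x^2)) - 8 = -5] 8 comes off first (add 8) ⇒ sub: 3*(x^2) = 3.
Step 2. [3*(x^2) = 3] divide by the outer 3. So div: x^2 = 1.
Step 3. [x^2 = 1] √ both sides: 1 ≥ 0 gives two branches. So sqrt: x = 1 or -1.

Answer: x ∈ {-1, 1}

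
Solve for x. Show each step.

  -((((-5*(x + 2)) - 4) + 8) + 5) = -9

Step 1. [-((((-5*(x + 2)) - 4) + 8) + 5) = -9] leading − — multiply by −1, so neg: (((-5*(x + 2)) - 4) + 8) + 5 = 9.
Step 2. [(((-5*(x + 2)) - 4) + 8) + 5 = 9] subtract 5: x sits inside (… + 5) ⇒ sub: ((-5*(x + 2)) - 4) + 8 = 4.
Step 3. [((-5*(x + 2)) - 4) + 8 = 4] subtract 8: x sits inside (… + 8), so sub: (-5*(x + 2)) - 4 = -4.
Step 4. [(-5*(x + 2)) - 4 = -4] the outer -4 inverts by adding 4. So sub: -5*(x + 2) = 0.
Step 5. [-5*(x + 2) = 0] LHS = -5·(…); ÷-5 both sides ⇒ div: x + 2 = 0.
Step 6. [x + 2 = 0] 2 comes off first (subtract 2). So sub: x = -2.

Answer: x ∈ {-2}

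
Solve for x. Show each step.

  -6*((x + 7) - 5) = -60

Step 1. [-6*((x + 7) - 5) = -60] leading coefficient -6: divide by -6 ⇒ div: (x + 7) - 5 = 10.
Step 2. [(x + 7) - 5 = 10] peel the -5: add 5 from each side ⇒ sub: x + 7 = 15.
Step 3. [x + 7 = 15] +7 is outermost — subtract 7 both sides, so sub: x = 8.

Answer: x ∈ {8}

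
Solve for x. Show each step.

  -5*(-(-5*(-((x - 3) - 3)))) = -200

Step 1. [-5*(-(-5*(-((x - 3) - 3)))) = -200] leading coefficient -5: divide by -5. So div: -(-5*(-((x - 3) - 3))) = 40.
Step 2. [-(-5*(-((x - 3) - 3))) = 40] LHS negated; negate both sides. So neg: -5*(-((x - 3) - 3)) = -40.
Step 3. [-5*(-((x - 3) - 3)) = -40] -5 out front; divide by -5, so div: -((x - 3) - 3) = 8.
Step 4. [-((x - 3) - 3) = 8] leading − — multiply by −1, so neg: (x - 3) - 3 = -8.
Step 5. [(x - 3) - 3 = -8] 3 comes off first (add 3). So sub: x - 3 = -5.
Step 6. [x - 3 = -5] -3 is outermost — add 3 both sides ⇒ sub: x = -2.

Answer: x ∈ {-2}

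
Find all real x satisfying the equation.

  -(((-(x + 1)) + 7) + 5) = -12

Step 1. [-(((-(x + 1)) + 7) + 5) = -12] LHS negated; negate both sides, so neg: ((-(x + 1)) + 7) + 5 = 12.
Step 2. [((-(x + 1)) + 7) + 5 = 12] subtract 5: x sits inside (… + 5). So sub: (-(x + 1)) + 7 = 7.
Step 3. [(-(x + 1)) + 7 = 7] 7 comes off first (subtract 7) ⇒ sub: -(x + 1) = 0.
Step 4. [-(x + 1) = 0] flip signs both sides. So neg: x + 1 = 0.
Step 5. [x + 1 = 0] peel the +1: subtract 1 from each side, so sub: x = -1.

Answer: x ∈ {-1}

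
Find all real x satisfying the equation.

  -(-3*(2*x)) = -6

Step 1. [-(-3*(2*x)) = -6] LHS negated; negate both sides ⇒ neg: -3*(2*x) = 6.
Step 2. [-3*(2*x) = 6] divide by the outer -3. So div: 2*x = -2.
Step 3. [2*x = -2] LHS = 2·(…); ÷2 both sides. So div: x = -1.

Answer: x ∈ {-1}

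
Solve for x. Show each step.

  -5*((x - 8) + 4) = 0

Step 1. [-5*((x - 8) + 4) = 0] -5·(inner) — divide through by -5. So div: (x - 8) + 4 = 0.
Step 2. [(x - 8) + 4 = 0] peel the +4: subtract 4 from each side ⇒ sub: x - 8 = -4.
Step 3. [x - 8 = -4] the outer -8 inverts by adding 8 ⇒ sub: x = 4.

Answer: x ∈ {4}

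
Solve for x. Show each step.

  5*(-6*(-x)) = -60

Step 1. [5*(-6*(-x)) = -60] LHS = 5·(…); ÷5 both sides, so div: -6*(-x) = -12.
Step 2. [-6*(-x) = -12] divide by the outer -6, so div: -x = 2.
Step 3. [-x = 2] LHS negated; negate both sides, so neg: x = -2.

Answer: x ∈ {-2}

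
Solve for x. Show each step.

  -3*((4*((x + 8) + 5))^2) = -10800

Step 1. [-3*((4*((x + 8) + 5))^2) = -10800] -3·(inner) — divide through by -3. So div: (4*((x + 8) + 5))^2 = 3600.
Step 2. [(4*((x + 8) + 5))^2 = 3600] LHS squared, RHS 3600 ≥ 0: apply √ (±), so sqrt: 4*((x + 8) + 5) = 60 or -60.
Step 3. [4*((x + 8) + 5) = 60 or -60] divide by the outer 4 ⇒ div: (x + 8) + 5 = 15 or -15.
Step 4. [(x + 8) + 5 = 15 or -15] +5 is outermost — subtract 5 both sides. So sub: x + 8 = 10 or -20.
Step 5. [x + 8 = 10 or -20] 8 comes off first (subtract 8) ⇒ sub: x = 2 or -28.

Answer: x ∈ {-28, 2}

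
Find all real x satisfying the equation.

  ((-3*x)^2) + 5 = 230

Step 1. [((-3*x)^2) + 5 = 230] subtract 5: x sits inside (… + 5). So sub: (-3*x)^2 = 225.
Step 2. [(-3*x)^2 = 225] LHS squared, RHS 225 ≥ 0: apply √ (±), so sqrt: -3*x = 15 or -15.
Step 3. [-3*x = 15 or -15] -3 out front; divide by -3 ⇒ div: x = -5 or 5.

Answer: x ∈ {-5, 5}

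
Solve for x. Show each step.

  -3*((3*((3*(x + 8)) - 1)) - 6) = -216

Step 1. [-3*((3*((3*(x + 8)) - 1)) - 6) = -216] leading coefficient -3: divide by -3. So div: (3*((3*(x + 8)) - 1)) - 6 = 72.
Step 2. [(3*((3*(x + 8)) - 1)) - 6 = 72] common factor 3 (LHS and 72) — divide through ⇒ factor: ((3*(x + 8)) - 1) - 2 = 24.
Step 3. [((3*(x + 8)) - 1) - 2 = 24] add 2: x sits inside (… - 2) ⇒ sub: (3*(x + 8)) - 1 = 26.
Step 4. [(3*(x + 8)) - 1 = 26] add 1: x sits inside (… - 1). So sub: 3*(x + 8) = 27.
Step 5. [3*(x + 8) = 27] leading coefficient 3: divide by 3, so div: x + 8 = 9.
Step 6. [x + 8 = 9] peel the +8: subtract 8 from each side, so sub: x = 1.

Answer: x ∈ {1}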